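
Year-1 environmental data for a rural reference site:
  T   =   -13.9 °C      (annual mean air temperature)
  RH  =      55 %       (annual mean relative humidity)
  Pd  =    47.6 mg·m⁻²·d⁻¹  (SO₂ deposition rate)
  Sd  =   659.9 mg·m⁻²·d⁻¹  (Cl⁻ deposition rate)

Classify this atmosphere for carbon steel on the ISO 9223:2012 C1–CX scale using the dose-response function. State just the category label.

carbon steel: temperature factor f = +0.150·(-23.9) = -3.5850
  Pd branch = 1.77·Pd^0.52·e^(0.02·RH+f) = 1.099 μm/a
  Cl⁻ term: 0.102·659.9^0.62·exp(0.033·55+0.04·-13.9) = 20.11
  r_corr = 1.099 + 20.11 = 21.21 μm/a
Category bounds: 1.3…25 μm/a bracket r_corr ⇒ C2

C2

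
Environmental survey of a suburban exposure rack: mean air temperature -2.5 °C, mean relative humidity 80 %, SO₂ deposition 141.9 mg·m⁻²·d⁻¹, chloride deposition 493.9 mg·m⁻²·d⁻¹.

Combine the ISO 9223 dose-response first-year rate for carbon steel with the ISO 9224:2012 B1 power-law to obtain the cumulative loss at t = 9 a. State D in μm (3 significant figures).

carbon steel: T≤10 °C ⇒ hinge +0.150·(-2.5−10) = -1.8750
  sulphur-dioxide contribution → 17.68 μm/a
  chloride contribution → 60.5 μm/a
  total first-year rate 78.18 μm/a
Long-term exponent b (ISO 9224 Table 2, B1) = 0.523
  D(9) = 78.18 × 9^0.523 = 78.18 × 3.156 = 246.7 μm

D(9) = 247 μm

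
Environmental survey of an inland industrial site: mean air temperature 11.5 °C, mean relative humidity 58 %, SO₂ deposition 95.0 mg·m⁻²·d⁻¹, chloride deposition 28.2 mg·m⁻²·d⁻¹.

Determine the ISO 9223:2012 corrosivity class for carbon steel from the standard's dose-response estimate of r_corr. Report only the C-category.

carbon steel: T>10 °C ⇒ hinge -0.054·(11.5−10) = -0.0810
  SO₂ term: 1.77·95.0^0.52·exp(0.02·58-0.0810) = 55.59
  Cl⁻ term: 0.102·28.2^0.62·exp(0.033·58+0.04·11.5) = 8.685
  r_corr = 55.59 + 8.685 = 64.27 μm/a
ISO 9223 Table 2 (carbon steel): 50 < 64.3 ≤ 80 μm/a ⇒ C4

C4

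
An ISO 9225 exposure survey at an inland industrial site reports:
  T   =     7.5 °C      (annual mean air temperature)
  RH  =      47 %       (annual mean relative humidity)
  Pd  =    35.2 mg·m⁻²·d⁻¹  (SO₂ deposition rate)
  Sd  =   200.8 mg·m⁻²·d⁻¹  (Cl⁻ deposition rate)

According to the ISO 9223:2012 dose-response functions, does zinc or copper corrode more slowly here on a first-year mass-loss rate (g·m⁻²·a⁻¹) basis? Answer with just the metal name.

zinc: f(T) = +0.038·(T−10) [T≤10 °C] = -0.0950
  sulphur-dioxide contribution → 0.4884 μm/a
  chloride contribution → 0.9903 μm/a
  total first-year rate 1.479 μm/a
  mass loss = 1.479 μm/a × 7.14 g/cm³ = 10.56 g·m⁻²·a⁻¹
copper: temperature factor f = +0.126·(-2.5) = -0.3150
  sulphur-dioxide contribution → 0.1563 μm/a
  chloride contribution → 0.3364 μm/a
  ⇒ r_corr(copper) = 0.4927 μm/a
  mass loss = 0.4927 μm/a × 8.96 g/cm³ = 4.415 g·m⁻²·a⁻¹
Ordering by g·m⁻²·a⁻¹: zinc (10.6) > copper (4.41)

copper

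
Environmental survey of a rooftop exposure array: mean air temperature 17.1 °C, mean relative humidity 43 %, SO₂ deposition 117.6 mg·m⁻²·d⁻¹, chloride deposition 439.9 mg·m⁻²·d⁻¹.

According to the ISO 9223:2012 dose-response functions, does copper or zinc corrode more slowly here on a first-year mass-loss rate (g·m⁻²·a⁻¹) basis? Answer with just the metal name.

copper

copper: T>10 °C ⇒ hinge -0.080·(17.1−10) = -0.5680
  sulphur-dioxide contribution → 0.1311 μm/a
  chloride contribution → 0.5763 μm/a
  total first-year rate 0.7074 μm/a
  mass loss = 0.7074 μm/a × 8.96 g/cm³ = 6.338 g·m⁻²·a⁻¹
zinc: temperature factor f = -0.071·(7.1) = -0.5041
  sulphur-dioxide contribution → 0.4589 μm/a
  chloride contribution → 3.392 μm/a
  total first-year rate 3.85 μm/a
  mass loss = 3.85 μm/a × 7.14 g/cm³ = 27.49 g·m⁻²·a⁻¹
Ordering by g·m⁻²·a⁻¹: zinc (27.5) > copper (6.34)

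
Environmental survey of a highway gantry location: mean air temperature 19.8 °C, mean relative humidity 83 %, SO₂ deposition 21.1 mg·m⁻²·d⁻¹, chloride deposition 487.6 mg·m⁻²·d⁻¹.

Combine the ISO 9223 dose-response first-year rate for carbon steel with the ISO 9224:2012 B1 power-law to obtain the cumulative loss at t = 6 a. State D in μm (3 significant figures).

carbon steel: f(T) = -0.054·(T−10) [T>10 °C] = -0.5292
  Pd branch = 1.77·Pd^0.52·e^(0.02·RH+f) = 26.77 μm/a
  Cl⁻ term: 0.102·487.6^0.62·exp(0.033·83+0.04·19.8) = 161.7
  r_corr = 26.77 + 161.7 = 188.5 μm/a
Power-law: D(6) = r_corr · 6^0.523
  D(6) = 188.5 × 6^0.523 = 188.5 × 2.553 = 481.1 μm

D(6) = 481 μm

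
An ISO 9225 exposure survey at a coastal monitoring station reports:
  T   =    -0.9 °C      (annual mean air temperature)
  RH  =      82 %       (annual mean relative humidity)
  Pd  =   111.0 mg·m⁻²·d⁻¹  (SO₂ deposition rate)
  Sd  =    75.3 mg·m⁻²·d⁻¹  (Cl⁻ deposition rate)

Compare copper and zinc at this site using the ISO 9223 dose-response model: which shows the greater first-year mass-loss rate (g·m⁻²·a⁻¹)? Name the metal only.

copper: T≤10 °C ⇒ hinge +0.126·(-0.9−10) = -1.3734
  sulphur-dioxide contribution → 0.5764 μm/a
  chloride contribution → 0.603 μm/a
  total first-year rate 1.179 μm/a
  mass loss = 1.179 μm/a × 8.96 g/cm³ = 10.57 g·m⁻²·a⁻¹
zinc: temperature factor f = +0.038·(-10.9) = -0.4142
  sulphur-dioxide contribution → 2.943 μm/a
  chloride contribution → 0.3668 μm/a
  total first-year rate 3.31 μm/a
  mass loss = 3.31 μm/a × 7.14 g/cm³ = 23.63 g·m⁻²·a⁻¹
Ordering by g·m⁻²·a⁻¹: zinc (23.6) > copper (10.6)

zinc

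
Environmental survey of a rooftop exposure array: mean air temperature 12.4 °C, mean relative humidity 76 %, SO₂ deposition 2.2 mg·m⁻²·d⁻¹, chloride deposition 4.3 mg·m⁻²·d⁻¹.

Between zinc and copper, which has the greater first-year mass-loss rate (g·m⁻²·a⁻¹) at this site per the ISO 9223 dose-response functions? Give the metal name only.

zinc: temperature factor f = -0.071·(2.4) = -0.1704
  SO₂ term: 0.0129·2.2^0.44·exp(0.046·76-0.1704) = 0.5076
  Cl⁻ term: 0.0175·4.3^0.57·exp(0.008·76+0.085·12.4) = 0.2118
  sum: 0.5076 + 0.2118 → r_corr = 0.7194 μm/a
  mass loss = 0.7194 μm/a × 7.14 g/cm³ = 5.137 g·m⁻²·a⁻¹
copper: T>10 °C ⇒ hinge -0.080·(12.4−10) = -0.1920
  SO₂ term: 0.0053·2.2^0.26·exp(0.059·76-0.1920) = 0.4757
  Sd branch = 0.01025·Sd^0.27·e^(0.036·RH+0.049·T) = 0.4304 μm/a
  r_corr = 0.4757 + 0.4304 = 0.9061 μm/a
  mass loss = 0.9061 μm/a × 8.96 g/cm³ = 8.118 g·m⁻²·a⁻¹
Ordering by g·m⁻²·a⁻¹: copper (8.12) > zinc (5.14)

copper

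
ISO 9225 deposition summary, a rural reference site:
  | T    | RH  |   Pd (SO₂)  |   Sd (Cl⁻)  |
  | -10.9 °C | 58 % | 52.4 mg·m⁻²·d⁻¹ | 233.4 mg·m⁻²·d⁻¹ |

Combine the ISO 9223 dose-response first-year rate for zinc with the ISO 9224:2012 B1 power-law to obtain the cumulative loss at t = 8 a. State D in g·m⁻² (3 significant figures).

zinc: T≤10 °C ⇒ hinge +0.038·(-10.9−10) = -0.7942
  Pd branch = 0.0129·Pd^0.44·e^(0.046·RH+f) = 0.4796 μm/a
  Cl⁻ term: 0.0175·233.4^0.57·exp(0.008·58+0.085·-10.9) = 0.2466
  sum: 0.4796 + 0.2466 → r_corr = 0.7262 μm/a
Power-law: D(8) = r_corr · 8^0.813
  D(8) = 0.7262 × 8^0.813 = 0.7262 × 5.423 = 3.938 μm
  Mass loss = 3.938 μm × 7.14 g/cm³ = 28.12 g·m⁻²

D(8) = 28.1 g·m⁻²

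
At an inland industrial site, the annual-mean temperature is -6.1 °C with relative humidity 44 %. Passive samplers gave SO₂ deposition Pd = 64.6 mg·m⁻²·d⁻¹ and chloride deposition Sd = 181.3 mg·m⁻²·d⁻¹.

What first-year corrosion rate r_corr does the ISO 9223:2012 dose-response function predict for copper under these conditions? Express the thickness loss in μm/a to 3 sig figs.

r_corr = 0.178 μm/a

copper: temperature factor f = +0.126·(-16.1) = -2.0286
  sulphur-dioxide contribution → 0.02763 μm/a
  chloride contribution → 0.1509 μm/a
  ⇒ r_corr(copper) = 0.1785 μm/a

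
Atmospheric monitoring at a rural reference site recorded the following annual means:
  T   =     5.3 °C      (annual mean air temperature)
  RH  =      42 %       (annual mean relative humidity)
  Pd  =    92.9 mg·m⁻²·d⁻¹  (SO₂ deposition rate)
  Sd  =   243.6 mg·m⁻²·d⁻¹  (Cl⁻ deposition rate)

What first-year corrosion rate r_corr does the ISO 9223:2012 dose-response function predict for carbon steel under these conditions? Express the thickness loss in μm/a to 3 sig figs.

carbon steel: temperature factor f = +0.150·(-4.7) = -0.7050
  Pd branch = 1.77·Pd^0.52·e^(0.02·RH+f) = 21.38 μm/a
  Sd branch = 0.102·Sd^0.62·e^(0.033·RH+0.04·T) = 15.22 μm/a
  r_corr = 21.38 + 15.22 = 36.6 μm/a

r_corr = 36.6 μm/a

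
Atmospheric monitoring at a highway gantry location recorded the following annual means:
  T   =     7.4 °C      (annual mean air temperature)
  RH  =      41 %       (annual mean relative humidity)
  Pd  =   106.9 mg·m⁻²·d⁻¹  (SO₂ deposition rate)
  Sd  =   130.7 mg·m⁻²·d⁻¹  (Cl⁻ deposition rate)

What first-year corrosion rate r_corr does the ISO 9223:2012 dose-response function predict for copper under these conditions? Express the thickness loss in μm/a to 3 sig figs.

r_corr = 0.385 μm/a

copper: T≤10 °C ⇒ hinge +0.126·(7.4−10) = -0.3276
  SO₂ term: 0.0053·106.9^0.26·exp(0.059·41-0.3276) = 0.1446
  Sd branch = 0.01025·Sd^0.27·e^(0.036·RH+0.049·T) = 0.2402 μm/a
  r_corr = 0.1446 + 0.2402 = 0.3848 μm/a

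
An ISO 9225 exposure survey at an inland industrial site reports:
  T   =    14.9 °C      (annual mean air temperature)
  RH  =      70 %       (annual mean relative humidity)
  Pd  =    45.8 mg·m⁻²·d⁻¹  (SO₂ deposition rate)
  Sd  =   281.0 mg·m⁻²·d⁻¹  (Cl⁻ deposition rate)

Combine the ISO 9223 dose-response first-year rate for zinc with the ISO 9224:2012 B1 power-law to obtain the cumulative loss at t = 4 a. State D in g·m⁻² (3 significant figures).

D(4) = 86.6 g·m⁻²

zinc: f(T) = -0.071·(T−10) [T>10 °C] = -0.3479
  SO₂ term: 0.0129·45.8^0.44·exp(0.046·70-0.3479) = 1.227
  Sd branch = 0.0175·Sd^0.57·e^(0.008·RH+0.085·T) = 2.704 μm/a
  sum: 1.227 + 2.704 → r_corr = 3.931 μm/a
Long-term exponent b (ISO 9224 Table 2, B1) = 0.813
  D(4) = 3.931 × 4^0.813 = 3.931 × 3.087 = 12.13 μm
  Mass loss = 12.13 μm × 7.14 g/cm³ = 86.63 g·m⁻²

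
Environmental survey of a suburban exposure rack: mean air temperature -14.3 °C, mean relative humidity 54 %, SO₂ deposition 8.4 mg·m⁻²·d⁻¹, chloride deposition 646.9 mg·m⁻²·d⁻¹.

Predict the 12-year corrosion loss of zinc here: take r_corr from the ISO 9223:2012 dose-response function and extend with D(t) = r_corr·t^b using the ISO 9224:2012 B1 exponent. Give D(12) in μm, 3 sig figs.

zinc: temperature factor f = +0.038·(-24.3) = -0.9234
  Pd branch = 0.0129·Pd^0.44·e^(0.046·RH+f) = 0.1567 μm/a
  Cl⁻ term: 0.0175·646.9^0.57·exp(0.008·54+0.085·-14.3) = 0.3198
  sum: 0.1567 + 0.3198 → r_corr = 0.4765 μm/a
Power-law: D(12) = r_corr · 12^0.813
  D(12) = 0.4765 × 12^0.813 = 0.4765 × 7.54 = 3.593 μm

D(12) = 3.59 μm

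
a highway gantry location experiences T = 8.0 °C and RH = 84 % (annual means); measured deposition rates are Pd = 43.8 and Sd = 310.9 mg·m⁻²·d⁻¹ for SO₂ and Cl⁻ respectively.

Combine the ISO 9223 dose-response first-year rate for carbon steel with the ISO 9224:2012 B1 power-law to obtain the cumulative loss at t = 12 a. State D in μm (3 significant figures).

carbon steel: f(T) = +0.150·(T−10) [T≤10 °C] = -0.3000
  sulphur-dioxide contribution → 50.22 μm/a
  chloride contribution → 78.86 μm/a
  total first-year rate 129.1 μm/a
Long-term exponent b (ISO 9224 Table 2, B1) = 0.523
  D(12) = 129.1 × 12^0.523 = 129.1 × 3.668 = 473.4 μm

D(12) = 473 μm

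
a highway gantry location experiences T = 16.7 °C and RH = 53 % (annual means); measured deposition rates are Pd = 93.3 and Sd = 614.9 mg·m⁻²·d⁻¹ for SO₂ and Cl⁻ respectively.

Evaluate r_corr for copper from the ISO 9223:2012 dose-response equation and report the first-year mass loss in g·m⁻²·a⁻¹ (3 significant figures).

copper: T>10 °C ⇒ hinge -0.080·(16.7−10) = -0.5360
  sulphur-dioxide contribution → 0.23 μm/a
  chloride contribution → 0.8866 μm/a
  ⇒ r_corr(copper) = 1.117 μm/a
Convert to mass loss: 1.117 μm/a × 8.96 g/cm³ = 10 g·m⁻²·a⁻¹

r_corr = 10.0 g·m⁻²·a⁻¹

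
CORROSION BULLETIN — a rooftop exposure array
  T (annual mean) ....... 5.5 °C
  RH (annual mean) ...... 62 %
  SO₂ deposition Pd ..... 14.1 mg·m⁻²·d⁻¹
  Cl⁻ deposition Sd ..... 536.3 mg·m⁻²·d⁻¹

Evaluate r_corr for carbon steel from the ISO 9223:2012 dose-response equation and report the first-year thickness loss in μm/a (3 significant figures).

r_corr = 60.7 μm/a

carbon steel: T≤10 °C ⇒ hinge +0.150·(5.5−10) = -0.6750
  sulphur-dioxide contribution → 12.33 μm/a
  chloride contribution → 48.41 μm/a
  ⇒ r_corr(carbon steel) = 60.74 μm/a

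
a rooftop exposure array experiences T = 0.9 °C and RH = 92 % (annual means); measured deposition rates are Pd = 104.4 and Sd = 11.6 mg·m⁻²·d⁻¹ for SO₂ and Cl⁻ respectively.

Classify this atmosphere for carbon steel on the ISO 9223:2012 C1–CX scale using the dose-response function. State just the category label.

carbon steel: temperature factor f = +0.150·(-9.1) = -1.3650
  sulphur-dioxide contribution → 31.91 μm/a
  chloride contribution → 10.06 μm/a
  total first-year rate 41.98 μm/a
42 μm/a falls in (25, 50] for carbon steel → category C3

C3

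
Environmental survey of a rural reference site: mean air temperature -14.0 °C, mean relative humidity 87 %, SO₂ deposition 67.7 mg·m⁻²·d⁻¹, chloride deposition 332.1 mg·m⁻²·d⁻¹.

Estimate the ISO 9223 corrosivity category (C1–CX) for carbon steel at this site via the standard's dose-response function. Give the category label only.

C3

carbon steel: T≤10 °C ⇒ hinge +0.150·(-14.0−10) = -3.6000
  Pd branch = 1.77·Pd^0.52·e^(0.02·RH+f) = 2.467 μm/a
  Cl⁻ term: 0.102·332.1^0.62·exp(0.033·87+0.04·-14.0) = 37.62
  sum: 2.467 + 37.62 → r_corr = 40.09 μm/a
ISO 9223 Table 2 (carbon steel): 25 < 40.1 ≤ 50 μm/a ⇒ C3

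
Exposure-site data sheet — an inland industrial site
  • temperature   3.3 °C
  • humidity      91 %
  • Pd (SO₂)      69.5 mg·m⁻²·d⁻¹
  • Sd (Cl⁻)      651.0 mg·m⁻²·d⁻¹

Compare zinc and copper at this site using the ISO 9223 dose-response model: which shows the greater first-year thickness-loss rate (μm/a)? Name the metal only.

zinc: f(T) = +0.038·(T−10) [T≤10 °C] = -0.2546
  Pd branch = 0.0129·Pd^0.44·e^(0.046·RH+f) = 4.251 μm/a
  Sd branch = 0.0175·Sd^0.57·e^(0.008·RH+0.085·T) = 1.926 μm/a
  sum: 4.251 + 1.926 → r_corr = 6.177 μm/a
copper: temperature factor f = +0.126·(-6.7) = -0.8442
  Pd branch = 0.0053·Pd^0.26·e^(0.059·RH+f) = 1.473 μm/a
  Sd branch = 0.01025·Sd^0.27·e^(0.036·RH+0.049·T) = 1.834 μm/a
  r_corr = 1.473 + 1.834 = 3.307 μm/a
Ordering by μm/a: zinc (6.18) > copper (3.31)

zinc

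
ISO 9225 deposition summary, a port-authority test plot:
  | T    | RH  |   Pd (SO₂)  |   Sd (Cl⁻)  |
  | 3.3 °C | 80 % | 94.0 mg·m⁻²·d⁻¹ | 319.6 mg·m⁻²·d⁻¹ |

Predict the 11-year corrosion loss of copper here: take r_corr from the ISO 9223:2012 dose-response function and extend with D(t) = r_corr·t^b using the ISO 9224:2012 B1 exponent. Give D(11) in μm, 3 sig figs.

D(11) = 9.16 μm

copper: temperature factor f = +0.126·(-6.7) = -0.8442
  SO₂ term: 0.0053·94.0^0.26·exp(0.059·80-0.8442) = 0.8328
  Cl⁻ term: 0.01025·319.6^0.27·exp(0.036·80+0.049·3.3) = 1.019
  r_corr = 0.8328 + 1.019 = 1.851 μm/a
Long-term exponent b (ISO 9224 Table 2, B1) = 0.667
  D(11) = 1.851 × 11^0.667 = 1.851 × 4.95 = 9.164 μm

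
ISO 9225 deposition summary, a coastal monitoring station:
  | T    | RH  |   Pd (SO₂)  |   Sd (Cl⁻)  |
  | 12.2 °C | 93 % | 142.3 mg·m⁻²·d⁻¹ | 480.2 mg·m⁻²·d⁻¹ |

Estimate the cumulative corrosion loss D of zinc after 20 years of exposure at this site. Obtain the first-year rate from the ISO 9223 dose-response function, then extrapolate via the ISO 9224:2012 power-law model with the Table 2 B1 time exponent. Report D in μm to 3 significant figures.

zinc: temperature factor f = -0.071·(2.2) = -0.1562
  SO₂ term: 0.0129·142.3^0.44·exp(0.046·93-0.1562) = 7.048
  Sd branch = 0.0175·Sd^0.57·e^(0.008·RH+0.085·T) = 3.507 μm/a
  r_corr = 7.048 + 3.507 = 10.56 μm/a
ISO 9224: D(t) = r_corr · t^b with b = 0.813 (zinc, B1)
  D(20) = 10.56 × 20^0.813 = 10.56 × 11.42 = 120.6 μm

D(20) = 121 μm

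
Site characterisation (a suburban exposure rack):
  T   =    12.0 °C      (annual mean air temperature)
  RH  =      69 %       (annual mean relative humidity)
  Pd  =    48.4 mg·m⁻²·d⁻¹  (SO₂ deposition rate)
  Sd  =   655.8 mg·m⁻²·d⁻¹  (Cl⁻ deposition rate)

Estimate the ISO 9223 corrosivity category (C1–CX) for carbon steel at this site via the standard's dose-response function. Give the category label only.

carbon steel: temperature factor f = -0.054·(2.0) = -0.1080
  sulphur-dioxide contribution → 47.48 μm/a
  chloride contribution → 89.61 μm/a
  total first-year rate 137.1 μm/a
ISO 9223 Table 2 (carbon steel): 80 < 137 ≤ 200 μm/a ⇒ C5

C5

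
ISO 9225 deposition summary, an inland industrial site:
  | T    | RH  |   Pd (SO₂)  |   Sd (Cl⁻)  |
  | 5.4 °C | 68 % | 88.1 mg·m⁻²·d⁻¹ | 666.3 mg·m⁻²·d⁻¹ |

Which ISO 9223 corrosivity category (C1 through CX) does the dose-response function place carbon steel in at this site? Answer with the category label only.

carbon steel: T≤10 °C ⇒ hinge +0.150·(5.4−10) = -0.6900
  Pd branch = 1.77·Pd^0.52·e^(0.02·RH+f) = 35.51 μm/a
  Cl⁻ term: 0.102·666.3^0.62·exp(0.033·68+0.04·5.4) = 67.24
  r_corr = 35.51 + 67.24 = 102.8 μm/a
Category bounds: 80…200 μm/a bracket r_corr ⇒ C5

C5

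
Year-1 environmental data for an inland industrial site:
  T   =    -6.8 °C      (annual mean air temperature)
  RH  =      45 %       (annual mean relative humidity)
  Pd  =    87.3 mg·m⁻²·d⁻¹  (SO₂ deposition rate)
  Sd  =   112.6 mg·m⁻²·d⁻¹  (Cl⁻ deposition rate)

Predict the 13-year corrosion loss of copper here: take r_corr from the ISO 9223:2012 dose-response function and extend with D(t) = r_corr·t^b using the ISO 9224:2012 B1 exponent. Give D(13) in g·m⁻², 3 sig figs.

copper: f(T) = +0.126·(T−10) [T≤10 °C] = -2.1168
  sulphur-dioxide contribution → 0.02902 μm/a
  chloride contribution → 0.1329 μm/a
  total first-year rate 0.1619 μm/a
ISO 9224: D(t) = r_corr · t^b with b = 0.667 (copper, B1)
  D(13) = 0.1619 × 13^0.667 = 0.1619 × 5.534 = 0.8959 μm
  Mass loss = 0.8959 μm × 8.96 g/cm³ = 8.027 g·m⁻²

D(13) = 8.03 g·m⁻²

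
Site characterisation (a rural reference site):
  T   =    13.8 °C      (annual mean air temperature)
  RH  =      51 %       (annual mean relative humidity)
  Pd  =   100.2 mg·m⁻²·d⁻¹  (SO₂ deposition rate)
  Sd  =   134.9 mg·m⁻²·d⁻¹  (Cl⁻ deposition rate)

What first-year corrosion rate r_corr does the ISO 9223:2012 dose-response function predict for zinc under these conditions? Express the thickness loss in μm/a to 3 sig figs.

zinc: temperature factor f = -0.071·(3.8) = -0.2698
  sulphur-dioxide contribution → 0.781 μm/a
  chloride contribution → 1.392 μm/a
  total first-year rate 2.173 μm/a

r_corr = 2.17 μm/a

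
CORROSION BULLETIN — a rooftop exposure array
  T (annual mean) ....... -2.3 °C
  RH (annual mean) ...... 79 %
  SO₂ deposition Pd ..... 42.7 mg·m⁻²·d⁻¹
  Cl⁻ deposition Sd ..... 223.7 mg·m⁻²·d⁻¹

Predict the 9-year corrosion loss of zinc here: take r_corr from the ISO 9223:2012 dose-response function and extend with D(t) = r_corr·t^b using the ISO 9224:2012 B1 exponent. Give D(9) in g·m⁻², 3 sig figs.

zinc: T≤10 °C ⇒ hinge +0.038·(-2.3−10) = -0.4674
  sulphur-dioxide contribution → 1.597 μm/a
  chloride contribution → 0.5914 μm/a
  ⇒ r_corr(zinc) = 2.188 μm/a
ISO 9224: D(t) = r_corr · t^b with b = 0.813 (zinc, B1)
  D(9) = 2.188 × 9^0.813 = 2.188 × 5.968 = 13.06 μm
  Mass loss = 13.06 μm × 7.14 g/cm³ = 93.23 g·m⁻²

D(9) = 93.2 g·m⁻²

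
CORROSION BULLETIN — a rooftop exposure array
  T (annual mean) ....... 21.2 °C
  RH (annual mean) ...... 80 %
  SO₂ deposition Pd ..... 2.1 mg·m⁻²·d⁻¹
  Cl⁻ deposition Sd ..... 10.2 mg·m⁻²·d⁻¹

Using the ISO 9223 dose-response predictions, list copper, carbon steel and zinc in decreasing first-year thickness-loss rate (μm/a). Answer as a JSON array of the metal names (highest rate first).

["carbon steel", "copper", "zinc"]

copper: f(T) = -0.080·(T−10) [T>10 °C] = -0.8960
  sulphur-dioxide contribution → 0.2943 μm/a
  chloride contribution → 0.966 μm/a
  ⇒ r_corr(copper) = 1.26 μm/a
carbon steel: T>10 °C ⇒ hinge -0.054·(21.2−10) = -0.6048
  sulphur-dioxide contribution → 7.043 μm/a
  chloride contribution → 14.08 μm/a
  ⇒ r_corr(carbon steel) = 21.13 μm/a
zinc: f(T) = -0.071·(T−10) [T>10 °C] = -0.7952
  sulphur-dioxide contribution → 0.3201 μm/a
  chloride contribution → 0.7559 μm/a
  ⇒ r_corr(zinc) = 1.076 μm/a
Ordering by μm/a: carbon steel (21.1) > copper (1.26) > zinc (1.08)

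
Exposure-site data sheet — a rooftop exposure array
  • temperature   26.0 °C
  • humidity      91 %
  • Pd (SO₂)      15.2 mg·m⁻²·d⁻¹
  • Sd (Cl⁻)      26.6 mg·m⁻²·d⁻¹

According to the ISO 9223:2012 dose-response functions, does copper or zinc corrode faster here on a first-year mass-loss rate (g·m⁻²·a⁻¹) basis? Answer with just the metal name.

copper: temperature factor f = -0.080·(16.0) = -1.2800
  Pd branch = 0.0053·Pd^0.26·e^(0.059·RH+f) = 0.6418 μm/a
  Sd branch = 0.01025·Sd^0.27·e^(0.036·RH+0.049·T) = 2.352 μm/a
  sum: 0.6418 + 2.352 → r_corr = 2.994 μm/a
  mass loss = 2.994 μm/a × 8.96 g/cm³ = 26.83 g·m⁻²·a⁻¹
zinc: f(T) = -0.071·(T−10) [T>10 °C] = -1.1360
  SO₂ term: 0.0129·15.2^0.44·exp(0.046·91-1.1360) = 0.902
  Cl⁻ term: 0.0175·26.6^0.57·exp(0.008·91+0.085·26.0) = 2.144
  r_corr = 0.902 + 2.144 = 3.046 μm/a
  mass loss = 3.046 μm/a × 7.14 g/cm³ = 21.75 g·m⁻²·a⁻¹
Ordering by g·m⁻²·a⁻¹: copper (26.8) > zinc (21.7)

copper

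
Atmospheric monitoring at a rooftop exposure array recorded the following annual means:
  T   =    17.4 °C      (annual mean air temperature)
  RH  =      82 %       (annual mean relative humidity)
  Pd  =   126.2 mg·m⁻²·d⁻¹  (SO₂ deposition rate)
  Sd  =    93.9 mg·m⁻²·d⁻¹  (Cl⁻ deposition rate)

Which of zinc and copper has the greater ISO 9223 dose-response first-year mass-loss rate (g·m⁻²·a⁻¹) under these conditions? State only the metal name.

zinc: f(T) = -0.071·(T−10) [T>10 °C] = -0.5254
  sulphur-dioxide contribution → 2.786 μm/a
  chloride contribution → 1.971 μm/a
  total first-year rate 4.757 μm/a
  mass loss = 4.757 μm/a × 7.14 g/cm³ = 33.97 g·m⁻²·a⁻¹
copper: temperature factor f = -0.080·(7.4) = -0.5920
  sulphur-dioxide contribution → 1.302 μm/a
  chloride contribution → 1.569 μm/a
  ⇒ r_corr(copper) = 2.871 μm/a
  mass loss = 2.871 μm/a × 8.96 g/cm³ = 25.72 g·m⁻²·a⁻¹
Ordering by g·m⁻²·a⁻¹: zinc (34) > copper (25.7)

zinc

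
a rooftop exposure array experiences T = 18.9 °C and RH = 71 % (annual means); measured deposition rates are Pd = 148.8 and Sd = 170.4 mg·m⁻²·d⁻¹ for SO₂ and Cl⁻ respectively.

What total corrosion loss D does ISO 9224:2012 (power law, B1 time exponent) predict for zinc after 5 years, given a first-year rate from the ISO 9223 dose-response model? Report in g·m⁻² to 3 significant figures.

D(5) = 119 g·m⁻²

zinc: T>10 °C ⇒ hinge -0.071·(18.9−10) = -0.6319
  SO₂ term: 0.0129·148.8^0.44·exp(0.046·71-0.6319) = 1.624
  Cl⁻ term: 0.0175·170.4^0.57·exp(0.008·71+0.085·18.9) = 2.88
  r_corr = 1.624 + 2.88 = 4.503 μm/a
ISO 9224: D(t) = r_corr · t^b with b = 0.813 (zinc, B1)
  D(5) = 4.503 × 5^0.813 = 4.503 × 3.701 = 16.67 μm
  Mass loss = 16.67 μm × 7.14 g/cm³ = 119 g·m⁻²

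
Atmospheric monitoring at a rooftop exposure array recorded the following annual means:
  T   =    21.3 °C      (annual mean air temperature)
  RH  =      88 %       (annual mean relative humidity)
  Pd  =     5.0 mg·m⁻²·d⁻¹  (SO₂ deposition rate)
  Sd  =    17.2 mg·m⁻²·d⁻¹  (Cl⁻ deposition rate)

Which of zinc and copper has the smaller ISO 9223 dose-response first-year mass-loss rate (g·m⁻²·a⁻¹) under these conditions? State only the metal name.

zinc: f(T) = -0.071·(T−10) [T>10 °C] = -0.8023
  SO₂ term: 0.0129·5.0^0.44·exp(0.046·88-0.8023) = 0.6726
  Sd branch = 0.0175·Sd^0.57·e^(0.008·RH+0.085·T) = 1.095 μm/a
  r_corr = 0.6726 + 1.095 = 1.767 μm/a
  mass loss = 1.767 μm/a × 7.14 g/cm³ = 12.62 g·m⁻²·a⁻¹
copper: f(T) = -0.080·(T−10) [T>10 °C] = -0.9040
  Pd branch = 0.0053·Pd^0.26·e^(0.059·RH+f) = 0.5865 μm/a
  Cl⁻ term: 0.01025·17.2^0.27·exp(0.036·88+0.049·21.3) = 1.491
  sum: 0.5865 + 1.491 → r_corr = 2.077 μm/a
  mass loss = 2.077 μm/a × 8.96 g/cm³ = 18.61 g·m⁻²·a⁻¹
Ordering by g·m⁻²·a⁻¹: copper (18.6) > zinc (12.6)

zinc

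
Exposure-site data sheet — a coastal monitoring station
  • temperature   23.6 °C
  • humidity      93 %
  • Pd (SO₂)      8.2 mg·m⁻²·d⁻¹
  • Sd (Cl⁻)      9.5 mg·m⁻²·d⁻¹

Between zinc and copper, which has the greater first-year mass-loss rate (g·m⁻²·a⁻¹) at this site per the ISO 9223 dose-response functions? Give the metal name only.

zinc: T>10 °C ⇒ hinge -0.071·(23.6−10) = -0.9656
  SO₂ term: 0.0129·8.2^0.44·exp(0.046·93-0.9656) = 0.8938
  Sd branch = 0.0175·Sd^0.57·e^(0.008·RH+0.085·T) = 0.9878 μm/a
  sum: 0.8938 + 0.9878 → r_corr = 1.882 μm/a
  mass loss = 1.882 μm/a × 7.14 g/cm³ = 13.43 g·m⁻²·a⁻¹
copper: T>10 °C ⇒ hinge -0.080·(23.6−10) = -1.0880
  Pd branch = 0.0053·Pd^0.26·e^(0.059·RH+f) = 0.7453 μm/a
  Sd branch = 0.01025·Sd^0.27·e^(0.036·RH+0.049·T) = 1.702 μm/a
  r_corr = 0.7453 + 1.702 = 2.447 μm/a
  mass loss = 2.447 μm/a × 8.96 g/cm³ = 21.93 g·m⁻²·a⁻¹
Ordering by g·m⁻²·a⁻¹: copper (21.9) > zinc (13.4)

copper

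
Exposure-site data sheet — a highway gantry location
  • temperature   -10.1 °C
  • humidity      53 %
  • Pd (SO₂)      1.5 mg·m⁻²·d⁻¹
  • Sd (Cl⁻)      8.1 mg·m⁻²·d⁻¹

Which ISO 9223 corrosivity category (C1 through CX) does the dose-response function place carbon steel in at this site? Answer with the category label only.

carbon steel: f(T) = +0.150·(T−10) [T≤10 °C] = -3.0150
  sulphur-dioxide contribution → 0.3094 μm/a
  chloride contribution → 1.432 μm/a
  ⇒ r_corr(carbon steel) = 1.742 μm/a
Category bounds: 1.3…25 μm/a bracket r_corr ⇒ C2

C2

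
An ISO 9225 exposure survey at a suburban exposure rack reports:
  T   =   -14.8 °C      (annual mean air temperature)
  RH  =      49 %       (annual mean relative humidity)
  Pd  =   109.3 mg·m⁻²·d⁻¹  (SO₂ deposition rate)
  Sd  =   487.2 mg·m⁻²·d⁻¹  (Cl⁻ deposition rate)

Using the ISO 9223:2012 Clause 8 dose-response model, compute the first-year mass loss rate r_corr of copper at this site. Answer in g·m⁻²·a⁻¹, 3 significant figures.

r_corr = 1.51 g·m⁻²·a⁻¹

copper: temperature factor f = +0.126·(-24.8) = -3.1248
  sulphur-dioxide contribution → 0.01422 μm/a
  chloride contribution → 0.154 μm/a
  total first-year rate 0.1682 μm/a
Convert to mass loss: 0.1682 μm/a × 8.96 g/cm³ = 1.507 g·m⁻²·a⁻¹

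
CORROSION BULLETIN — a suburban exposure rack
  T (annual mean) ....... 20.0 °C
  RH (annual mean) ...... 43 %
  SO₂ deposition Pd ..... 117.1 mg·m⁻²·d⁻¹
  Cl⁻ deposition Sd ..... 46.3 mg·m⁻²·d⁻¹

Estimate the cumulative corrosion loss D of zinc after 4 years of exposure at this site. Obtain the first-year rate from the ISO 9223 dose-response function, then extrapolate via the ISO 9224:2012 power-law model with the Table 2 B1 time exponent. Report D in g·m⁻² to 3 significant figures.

zinc: T>10 °C ⇒ hinge -0.071·(20.0−10) = -0.7100
  sulphur-dioxide contribution → 0.3728 μm/a
  chloride contribution → 1.203 μm/a
  ⇒ r_corr(zinc) = 1.575 μm/a
Power-law: D(4) = r_corr · 4^0.813
  D(4) = 1.575 × 4^0.813 = 1.575 × 3.087 = 4.862 μm
  Mass loss = 4.862 μm × 7.14 g/cm³ = 34.72 g·m⁻²

D(4) = 34.7 g·m⁻²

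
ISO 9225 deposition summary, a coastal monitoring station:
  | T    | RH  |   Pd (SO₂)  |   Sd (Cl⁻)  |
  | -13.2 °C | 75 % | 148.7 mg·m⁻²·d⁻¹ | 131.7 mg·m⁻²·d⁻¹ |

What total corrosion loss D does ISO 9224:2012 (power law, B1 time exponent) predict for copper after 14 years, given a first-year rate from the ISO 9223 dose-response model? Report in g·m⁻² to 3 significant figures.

copper: T≤10 °C ⇒ hinge +0.126·(-13.2−10) = -2.9232
  Pd branch = 0.0053·Pd^0.26·e^(0.059·RH+f) = 0.08736 μm/a
  Sd branch = 0.01025·Sd^0.27·e^(0.036·RH+0.049·T) = 0.2983 μm/a
  r_corr = 0.08736 + 0.2983 = 0.3857 μm/a
ISO 9224: D(t) = r_corr · t^b with b = 0.667 (copper, B1)
  D(14) = 0.3857 × 14^0.667 = 0.3857 × 5.814 = 2.242 μm
  Mass loss = 2.242 μm × 8.96 g/cm³ = 20.09 g·m⁻²

D(14) = 20.1 g·m⁻²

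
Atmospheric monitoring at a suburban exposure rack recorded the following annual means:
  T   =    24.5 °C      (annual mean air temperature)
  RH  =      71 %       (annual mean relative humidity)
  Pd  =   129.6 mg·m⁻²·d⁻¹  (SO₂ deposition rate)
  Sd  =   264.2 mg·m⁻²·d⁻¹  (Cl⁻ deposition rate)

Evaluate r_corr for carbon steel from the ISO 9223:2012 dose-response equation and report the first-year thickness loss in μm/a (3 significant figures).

r_corr = 132 μm/a

carbon steel: f(T) = -0.054·(T−10) [T>10 °C] = -0.7830
  sulphur-dioxide contribution → 41.99 μm/a
  chloride contribution → 89.82 μm/a
  ⇒ r_corr(carbon steel) = 131.8 μm/a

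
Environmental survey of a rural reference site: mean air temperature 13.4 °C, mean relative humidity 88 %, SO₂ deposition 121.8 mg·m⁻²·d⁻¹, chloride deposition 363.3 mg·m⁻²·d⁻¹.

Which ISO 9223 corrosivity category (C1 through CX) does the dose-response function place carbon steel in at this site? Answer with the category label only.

CX

carbon steel: f(T) = -0.054·(T−10) [T>10 °C] = -0.1836
  sulphur-dioxide contribution → 104 μm/a
  chloride contribution → 123 μm/a
  total first-year rate 227 μm/a
Category bounds: 200…700 μm/a bracket r_corr ⇒ CX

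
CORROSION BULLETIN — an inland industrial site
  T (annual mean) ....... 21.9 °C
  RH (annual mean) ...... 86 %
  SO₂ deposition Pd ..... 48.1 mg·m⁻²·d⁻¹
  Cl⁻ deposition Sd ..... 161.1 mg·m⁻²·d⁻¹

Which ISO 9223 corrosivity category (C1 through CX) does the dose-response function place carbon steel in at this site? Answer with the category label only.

carbon steel: temperature factor f = -0.054·(11.9) = -0.6426
  Pd branch = 1.77·Pd^0.52·e^(0.02·RH+f) = 38.96 μm/a
  Cl⁻ term: 0.102·161.1^0.62·exp(0.033·86+0.04·21.9) = 97.72
  sum: 38.96 + 97.72 → r_corr = 136.7 μm/a
137 μm/a falls in (80, 200] for carbon steel → category C5

C5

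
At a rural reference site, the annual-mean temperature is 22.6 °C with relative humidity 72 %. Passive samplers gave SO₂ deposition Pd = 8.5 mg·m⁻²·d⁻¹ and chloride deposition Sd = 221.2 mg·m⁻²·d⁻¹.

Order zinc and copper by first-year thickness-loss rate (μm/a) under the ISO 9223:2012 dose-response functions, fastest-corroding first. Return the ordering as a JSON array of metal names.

["zinc", "copper"]

zinc: f(T) = -0.071·(T−10) [T>10 °C] = -0.8946
  sulphur-dioxide contribution → 0.371 μm/a
  chloride contribution → 4.613 μm/a
  ⇒ r_corr(zinc) = 4.984 μm/a
copper: f(T) = -0.080·(T−10) [T>10 °C] = -1.0080
  sulphur-dioxide contribution → 0.2361 μm/a
  chloride contribution → 1.78 μm/a
  ⇒ r_corr(copper) = 2.016 μm/a
Ordering by μm/a: zinc (4.98) > copper (2.02)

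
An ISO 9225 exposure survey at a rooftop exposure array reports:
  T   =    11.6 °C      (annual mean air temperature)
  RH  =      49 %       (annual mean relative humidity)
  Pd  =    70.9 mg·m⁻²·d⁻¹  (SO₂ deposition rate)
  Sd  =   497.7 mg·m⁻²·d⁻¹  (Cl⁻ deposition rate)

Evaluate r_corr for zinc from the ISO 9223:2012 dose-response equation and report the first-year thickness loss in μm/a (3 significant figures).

zinc: temperature factor f = -0.071·(1.6) = -0.1136
  sulphur-dioxide contribution → 0.7152 μm/a
  chloride contribution → 2.392 μm/a
  ⇒ r_corr(zinc) = 3.107 μm/a

r_corr = 3.11 μm/a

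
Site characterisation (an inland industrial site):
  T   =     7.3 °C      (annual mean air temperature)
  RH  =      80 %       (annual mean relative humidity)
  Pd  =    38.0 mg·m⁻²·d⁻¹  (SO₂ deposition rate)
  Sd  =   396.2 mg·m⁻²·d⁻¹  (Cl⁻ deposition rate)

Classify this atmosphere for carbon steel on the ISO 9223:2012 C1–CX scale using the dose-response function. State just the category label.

carbon steel: T≤10 °C ⇒ hinge +0.150·(7.3−10) = -0.4050
  sulphur-dioxide contribution → 38.77 μm/a
  chloride contribution → 78.1 μm/a
  ⇒ r_corr(carbon steel) = 116.9 μm/a
ISO 9223 Table 2 (carbon steel): 80 < 117 ≤ 200 μm/a ⇒ C5

C5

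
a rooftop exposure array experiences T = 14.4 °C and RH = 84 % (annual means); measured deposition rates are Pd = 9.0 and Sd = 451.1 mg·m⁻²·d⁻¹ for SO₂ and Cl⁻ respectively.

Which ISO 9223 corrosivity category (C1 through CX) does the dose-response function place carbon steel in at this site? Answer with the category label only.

C5

carbon steel: T>10 °C ⇒ hinge -0.054·(14.4−10) = -0.2376
  Pd branch = 1.77·Pd^0.52·e^(0.02·RH+f) = 23.48 μm/a
  Sd branch = 0.102·Sd^0.62·e^(0.033·RH+0.04·T) = 128.3 μm/a
  sum: 23.48 + 128.3 → r_corr = 151.8 μm/a
ISO 9223 Table 2 (carbon steel): 80 < 152 ≤ 200 μm/a ⇒ C5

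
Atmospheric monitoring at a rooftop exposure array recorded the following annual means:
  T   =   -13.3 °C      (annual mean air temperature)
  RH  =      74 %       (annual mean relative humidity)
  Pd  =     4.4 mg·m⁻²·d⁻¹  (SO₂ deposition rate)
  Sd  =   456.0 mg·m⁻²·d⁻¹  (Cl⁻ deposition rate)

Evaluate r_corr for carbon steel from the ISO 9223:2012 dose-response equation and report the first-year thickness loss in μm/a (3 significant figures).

carbon steel: temperature factor f = +0.150·(-23.3) = -3.4950
  sulphur-dioxide contribution → 0.5099 μm/a
  chloride contribution → 30.67 μm/a
  total first-year rate 31.18 μm/a

r_corr = 31.2 μm/a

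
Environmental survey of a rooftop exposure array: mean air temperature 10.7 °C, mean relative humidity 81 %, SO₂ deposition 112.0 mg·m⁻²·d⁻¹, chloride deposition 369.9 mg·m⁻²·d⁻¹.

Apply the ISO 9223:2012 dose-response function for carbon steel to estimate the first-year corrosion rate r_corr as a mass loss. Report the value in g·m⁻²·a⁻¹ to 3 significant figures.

r_corr = 1.48e+03 g·m⁻²·a⁻¹

carbon steel: temperature factor f = -0.054·(0.7) = -0.0378
  sulphur-dioxide contribution → 100.2 μm/a
  chloride contribution → 88.63 μm/a
  ⇒ r_corr(carbon steel) = 188.8 μm/a
Convert to mass loss: 188.8 μm/a × 7.85 g/cm³ = 1482 g·m⁻²·a⁻¹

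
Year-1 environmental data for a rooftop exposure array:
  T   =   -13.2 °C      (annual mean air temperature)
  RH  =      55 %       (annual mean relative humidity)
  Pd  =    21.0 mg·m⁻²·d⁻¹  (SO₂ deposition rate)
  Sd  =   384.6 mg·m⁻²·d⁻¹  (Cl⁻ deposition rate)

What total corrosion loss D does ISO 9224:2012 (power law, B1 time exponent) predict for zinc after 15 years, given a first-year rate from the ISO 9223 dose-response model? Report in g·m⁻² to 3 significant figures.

D(15) = 33.5 g·m⁻²

zinc: temperature factor f = +0.038·(-23.2) = -0.8816
  SO₂ term: 0.0129·21.0^0.44·exp(0.046·55-0.8816) = 0.256
  Sd branch = 0.0175·Sd^0.57·e^(0.008·RH+0.085·T) = 0.2632 μm/a
  r_corr = 0.256 + 0.2632 = 0.5192 μm/a
Long-term exponent b (ISO 9224 Table 2, B1) = 0.813
  D(15) = 0.5192 × 15^0.813 = 0.5192 × 9.04 = 4.694 μm
  Mass loss = 4.694 μm × 7.14 g/cm³ = 33.51 g·m⁻²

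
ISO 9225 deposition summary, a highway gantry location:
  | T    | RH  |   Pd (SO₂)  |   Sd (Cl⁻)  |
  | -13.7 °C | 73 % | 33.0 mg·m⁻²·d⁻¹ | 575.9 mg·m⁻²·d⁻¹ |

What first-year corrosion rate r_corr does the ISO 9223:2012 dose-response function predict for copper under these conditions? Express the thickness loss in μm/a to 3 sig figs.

r_corr = 0.453 μm/a

copper: temperature factor f = +0.126·(-23.7) = -2.9862
  Pd branch = 0.0053·Pd^0.26·e^(0.059·RH+f) = 0.04928 μm/a
  Sd branch = 0.01025·Sd^0.27·e^(0.036·RH+0.049·T) = 0.4035 μm/a
  r_corr = 0.04928 + 0.4035 = 0.4527 μm/a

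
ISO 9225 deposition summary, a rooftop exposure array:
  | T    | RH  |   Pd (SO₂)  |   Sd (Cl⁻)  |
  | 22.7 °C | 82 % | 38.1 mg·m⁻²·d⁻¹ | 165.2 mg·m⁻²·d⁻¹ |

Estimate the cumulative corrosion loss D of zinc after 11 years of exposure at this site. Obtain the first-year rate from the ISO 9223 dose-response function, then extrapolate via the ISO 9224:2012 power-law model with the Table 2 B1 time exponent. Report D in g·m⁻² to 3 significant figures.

zinc: T>10 °C ⇒ hinge -0.071·(22.7−10) = -0.9017
  Pd branch = 0.0129·Pd^0.44·e^(0.046·RH+f) = 1.129 μm/a
  Cl⁻ term: 0.0175·165.2^0.57·exp(0.008·82+0.085·22.7) = 4.267
  sum: 1.129 + 4.267 → r_corr = 5.397 μm/a
Power-law: D(11) = r_corr · 11^0.813
  D(11) = 5.397 × 11^0.813 = 5.397 × 7.025 = 37.91 μm
  Mass loss = 37.91 μm × 7.14 g/cm³ = 270.7 g·m⁻²

D(11) = 271 g·m⁻²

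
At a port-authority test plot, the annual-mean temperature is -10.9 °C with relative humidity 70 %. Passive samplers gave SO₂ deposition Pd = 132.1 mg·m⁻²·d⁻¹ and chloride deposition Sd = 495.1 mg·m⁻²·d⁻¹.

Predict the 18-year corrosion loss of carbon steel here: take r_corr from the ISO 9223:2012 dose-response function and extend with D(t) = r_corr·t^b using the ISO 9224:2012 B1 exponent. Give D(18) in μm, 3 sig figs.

carbon steel: T≤10 °C ⇒ hinge +0.150·(-10.9−10) = -3.1350
  Pd branch = 1.77·Pd^0.52·e^(0.02·RH+f) = 3.957 μm/a
  Sd branch = 0.102·Sd^0.62·e^(0.033·RH+0.04·T) = 31.13 μm/a
  r_corr = 3.957 + 31.13 = 35.09 μm/a
Power-law: D(18) = r_corr · 18^0.523
  D(18) = 35.09 × 18^0.523 = 35.09 × 4.534 = 159.1 μm

D(18) = 159 μm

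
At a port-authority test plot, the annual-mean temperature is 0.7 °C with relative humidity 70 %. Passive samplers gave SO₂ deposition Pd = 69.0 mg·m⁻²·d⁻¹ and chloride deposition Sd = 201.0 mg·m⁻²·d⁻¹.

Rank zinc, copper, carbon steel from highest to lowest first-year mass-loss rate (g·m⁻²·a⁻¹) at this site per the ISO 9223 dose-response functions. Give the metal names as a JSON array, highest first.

zinc: T≤10 °C ⇒ hinge +0.038·(0.7−10) = -0.3534
  Pd branch = 0.0129·Pd^0.44·e^(0.046·RH+f) = 1.461 μm/a
  Cl⁻ term: 0.0175·201.0^0.57·exp(0.008·70+0.085·0.7) = 0.6682
  r_corr = 1.461 + 0.6682 = 2.129 μm/a
  mass loss = 2.129 μm/a × 7.14 g/cm³ = 15.2 g·m⁻²·a⁻¹
copper: f(T) = +0.126·(T−10) [T≤10 °C] = -1.1718
  Pd branch = 0.0053·Pd^0.26·e^(0.059·RH+f) = 0.307 μm/a
  Cl⁻ term: 0.01025·201.0^0.27·exp(0.036·70+0.049·0.7) = 0.552
  sum: 0.307 + 0.552 → r_corr = 0.8589 μm/a
  mass loss = 0.8589 μm/a × 8.96 g/cm³ = 7.696 g·m⁻²·a⁻¹
carbon steel: T≤10 °C ⇒ hinge +0.150·(0.7−10) = -1.3950
  SO₂ term: 1.77·69.0^0.52·exp(0.02·70-1.3950) = 16.08
  Sd branch = 0.102·Sd^0.62·e^(0.033·RH+0.04·T) = 28.31 μm/a
  sum: 16.08 + 28.31 → r_corr = 44.39 μm/a
  mass loss = 44.39 μm/a × 7.85 g/cm³ = 348.5 g·m⁻²·a⁻¹
Ordering by g·m⁻²·a⁻¹: carbon steel (348) > zinc (15.2) > copper (7.7)

["carbon steel", "zinc", "copper"]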